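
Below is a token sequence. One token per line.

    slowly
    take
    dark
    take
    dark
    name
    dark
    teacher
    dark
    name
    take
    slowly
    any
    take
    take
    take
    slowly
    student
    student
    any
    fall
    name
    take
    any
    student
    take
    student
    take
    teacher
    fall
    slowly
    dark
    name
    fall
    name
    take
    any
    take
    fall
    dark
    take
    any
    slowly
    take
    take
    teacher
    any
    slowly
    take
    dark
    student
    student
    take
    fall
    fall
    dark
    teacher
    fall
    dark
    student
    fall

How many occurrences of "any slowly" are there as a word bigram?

2

Scanning the 60 overlapping bigram windows for "any slowly":
  position 42–43: any slowly
  position 47–48: any slowly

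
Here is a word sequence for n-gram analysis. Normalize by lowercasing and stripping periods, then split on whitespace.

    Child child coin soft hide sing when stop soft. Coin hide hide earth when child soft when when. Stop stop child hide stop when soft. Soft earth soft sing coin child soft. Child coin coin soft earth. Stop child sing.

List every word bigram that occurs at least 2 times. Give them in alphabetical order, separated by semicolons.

child coin; child soft; coin soft; soft earth; stop child; when stop

Bigram counts meeting the condition (at least 2 times):
  child coin: 2
  child soft: 2
  coin soft: 2
  soft earth: 2
  stop child: 2
  when stop: 2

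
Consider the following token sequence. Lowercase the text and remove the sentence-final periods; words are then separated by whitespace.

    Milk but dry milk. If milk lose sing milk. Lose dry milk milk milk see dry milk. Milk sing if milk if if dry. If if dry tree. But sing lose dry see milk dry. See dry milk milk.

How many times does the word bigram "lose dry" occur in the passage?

2

Scanning the 38 overlapping bigram windows for "lose dry":
  position 10–11: lose dry
  position 31–32: lose dry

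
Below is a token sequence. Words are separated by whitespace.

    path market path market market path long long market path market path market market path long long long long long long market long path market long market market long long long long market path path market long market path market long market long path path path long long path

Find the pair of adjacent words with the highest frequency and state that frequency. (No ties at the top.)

"long long", 10 times

Bigram frequencies (highest first):
  long long: 10
  path market: 7
  market path: 7
  long market: 6
  market long: 6
  market market: 3
  … (3 more, each ≤ 3)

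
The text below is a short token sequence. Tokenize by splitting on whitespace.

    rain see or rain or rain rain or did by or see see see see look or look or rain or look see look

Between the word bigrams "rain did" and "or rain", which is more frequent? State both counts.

"rain did": 0 occurrences
"or rain": 3 occurrences

"or rain" (3 vs 0)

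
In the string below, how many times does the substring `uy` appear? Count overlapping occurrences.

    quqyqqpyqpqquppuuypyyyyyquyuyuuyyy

Sliding a length-2 window over the 34 characters (33 positions):
  position 17–18: uy
  position 26–27: uy
  position 28–29: uy
  position 31–32: uy

4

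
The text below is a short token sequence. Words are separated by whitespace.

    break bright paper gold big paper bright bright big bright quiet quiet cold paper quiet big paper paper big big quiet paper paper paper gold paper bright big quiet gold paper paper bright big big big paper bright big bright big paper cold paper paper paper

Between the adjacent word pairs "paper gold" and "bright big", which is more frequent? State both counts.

"bright big" (5 vs 2)

"paper gold": 2 occurrences
"bright big": 5 occurrences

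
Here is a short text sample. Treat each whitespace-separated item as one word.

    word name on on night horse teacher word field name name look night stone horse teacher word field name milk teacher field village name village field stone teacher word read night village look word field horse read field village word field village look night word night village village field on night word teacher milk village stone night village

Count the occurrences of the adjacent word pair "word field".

4

Scanning the 57 overlapping bigram windows for "word field":
  position 8–9: word field
  position 17–18: word field
  position 34–35: word field
  position 40–41: word field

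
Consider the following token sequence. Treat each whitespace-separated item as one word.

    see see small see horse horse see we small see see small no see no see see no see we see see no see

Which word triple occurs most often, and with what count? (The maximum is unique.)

"see no see", 3 times

Trigram frequencies (highest first):
  see no see: 3
  see see small: 2
  see see no: 2
  see small see: 1
  small see horse: 1
  see horse horse: 1
  … (12 more, each ≤ 1)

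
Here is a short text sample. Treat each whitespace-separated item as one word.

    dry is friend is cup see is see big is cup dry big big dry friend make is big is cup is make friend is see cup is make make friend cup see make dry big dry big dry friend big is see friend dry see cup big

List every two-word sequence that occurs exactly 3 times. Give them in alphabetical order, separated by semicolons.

big dry; big is; dry big; is cup; is see

Bigram counts meeting the condition (exactly 3 times):
  big dry: 3
  big is: 3
  dry big: 3
  is cup: 3
  is see: 3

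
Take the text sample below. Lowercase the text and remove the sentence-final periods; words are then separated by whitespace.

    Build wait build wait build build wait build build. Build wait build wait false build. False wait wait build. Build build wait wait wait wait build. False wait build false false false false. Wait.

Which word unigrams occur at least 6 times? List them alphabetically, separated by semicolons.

Unigram counts meeting the condition (at least 6 times):
  build: 14
  false: 7
  wait: 13

build; false; wait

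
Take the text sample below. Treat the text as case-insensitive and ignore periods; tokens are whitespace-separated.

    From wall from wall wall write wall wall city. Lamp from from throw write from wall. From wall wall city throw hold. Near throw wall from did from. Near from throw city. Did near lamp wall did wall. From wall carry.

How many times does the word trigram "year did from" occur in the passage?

Scanning the 39 overlapping trigram windows for "year did from":
  (none found)

0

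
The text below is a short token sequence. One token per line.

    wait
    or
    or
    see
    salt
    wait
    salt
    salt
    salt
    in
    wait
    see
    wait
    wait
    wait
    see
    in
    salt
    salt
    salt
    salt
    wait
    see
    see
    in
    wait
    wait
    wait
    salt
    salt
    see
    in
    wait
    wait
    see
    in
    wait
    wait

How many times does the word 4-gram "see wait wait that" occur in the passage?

0

Scanning the 35 overlapping 4-gram windows for "see wait wait that":
  (none found)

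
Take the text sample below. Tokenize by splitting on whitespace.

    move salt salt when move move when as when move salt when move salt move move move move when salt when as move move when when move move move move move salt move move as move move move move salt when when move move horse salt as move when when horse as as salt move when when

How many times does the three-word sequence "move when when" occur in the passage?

3

Scanning the 55 overlapping trigram windows for "move when when":
  position 24–26: move when when
  position 48–50: move when when
  position 55–57: move when when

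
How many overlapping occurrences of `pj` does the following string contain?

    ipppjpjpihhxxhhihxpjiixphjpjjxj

4

Sliding a length-2 window over the 31 characters (30 positions):
  position 4–5: pj
  position 6–7: pj
  position 19–20: pj
  position 27–28: pj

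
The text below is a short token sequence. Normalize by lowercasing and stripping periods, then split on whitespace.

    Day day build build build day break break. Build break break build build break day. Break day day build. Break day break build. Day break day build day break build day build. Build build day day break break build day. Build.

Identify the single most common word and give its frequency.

Unigram frequencies (highest first):
  build: 15
  day: 14
  break: 12

"build", 15 times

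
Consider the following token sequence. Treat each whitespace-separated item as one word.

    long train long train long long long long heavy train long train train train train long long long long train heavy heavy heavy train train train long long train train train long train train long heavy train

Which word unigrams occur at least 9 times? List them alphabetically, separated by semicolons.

Unigram counts meeting the condition (at least 9 times):
  long: 15
  train: 17

long; train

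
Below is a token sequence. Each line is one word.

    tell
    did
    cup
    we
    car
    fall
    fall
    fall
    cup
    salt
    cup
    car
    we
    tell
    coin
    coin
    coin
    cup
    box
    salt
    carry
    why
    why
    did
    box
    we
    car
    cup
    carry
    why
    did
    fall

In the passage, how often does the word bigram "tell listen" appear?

0

Scanning the 31 overlapping bigram windows for "tell listen":
  (none found)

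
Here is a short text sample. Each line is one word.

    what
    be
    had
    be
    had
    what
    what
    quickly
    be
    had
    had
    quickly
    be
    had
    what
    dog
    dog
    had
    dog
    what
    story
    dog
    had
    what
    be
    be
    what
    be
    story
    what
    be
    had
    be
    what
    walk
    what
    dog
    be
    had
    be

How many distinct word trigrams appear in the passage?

40 tokens → 38 trigram windows in total.
Repeated trigrams (each contributes count−1 duplicates):
  be had be: 3
  be had what: 2
  quickly be had: 2
  what be had: 2
5 duplicate windows → 38 − 5 = 33 distinct.

33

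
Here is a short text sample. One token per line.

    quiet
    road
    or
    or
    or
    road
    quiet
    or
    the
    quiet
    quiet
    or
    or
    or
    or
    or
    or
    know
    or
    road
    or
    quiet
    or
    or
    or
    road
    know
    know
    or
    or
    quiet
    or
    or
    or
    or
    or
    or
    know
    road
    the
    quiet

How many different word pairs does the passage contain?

41 tokens → 40 bigram windows in total.
Repeated bigrams (each contributes count−1 duplicates):
  or or: 15
  quiet or: 4
  or road: 3
  know or: 2
  or know: 2
  or quiet: 2
  road or: 2
  the quiet: 2
24 duplicate windows → 40 − 24 = 16 distinct.

16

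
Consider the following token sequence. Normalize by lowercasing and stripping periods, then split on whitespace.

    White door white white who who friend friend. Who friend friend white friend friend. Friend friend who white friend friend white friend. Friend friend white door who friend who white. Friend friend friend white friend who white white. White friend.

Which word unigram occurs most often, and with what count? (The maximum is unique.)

"friend", 19 times

Unigram frequencies (highest first):
  friend: 19
  white: 12
  who: 7
  door: 2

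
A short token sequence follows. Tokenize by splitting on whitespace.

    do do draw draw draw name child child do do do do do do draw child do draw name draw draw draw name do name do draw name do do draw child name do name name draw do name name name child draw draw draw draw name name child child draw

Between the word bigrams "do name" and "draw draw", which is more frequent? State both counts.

"draw draw" (7 vs 3)

"do name": 3 occurrences
"draw draw": 7 occurrences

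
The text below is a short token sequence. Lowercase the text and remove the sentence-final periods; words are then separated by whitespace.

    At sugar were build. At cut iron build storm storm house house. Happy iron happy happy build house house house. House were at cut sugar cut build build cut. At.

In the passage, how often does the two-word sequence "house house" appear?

Scanning the 29 overlapping bigram windows for "house house":
  position 11–12: house house
  position 18–19: house house
  position 19–20: house house
  position 20–21: house house

4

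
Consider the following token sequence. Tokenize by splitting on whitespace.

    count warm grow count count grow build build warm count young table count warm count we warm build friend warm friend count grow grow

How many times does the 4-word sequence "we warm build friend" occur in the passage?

1

Scanning the 21 overlapping 4-gram windows for "we warm build friend":
  position 16–19: we warm build friend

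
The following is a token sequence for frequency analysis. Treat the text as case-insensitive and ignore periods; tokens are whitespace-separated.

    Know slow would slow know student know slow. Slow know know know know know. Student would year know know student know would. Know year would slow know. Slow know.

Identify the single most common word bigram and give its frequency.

Bigram frequencies (highest first):
  know know: 5
  slow know: 4
  know slow: 3
  know student: 3
  would slow: 2
  student know: 2
  … (9 more, each ≤ 1)

"know know", 5 times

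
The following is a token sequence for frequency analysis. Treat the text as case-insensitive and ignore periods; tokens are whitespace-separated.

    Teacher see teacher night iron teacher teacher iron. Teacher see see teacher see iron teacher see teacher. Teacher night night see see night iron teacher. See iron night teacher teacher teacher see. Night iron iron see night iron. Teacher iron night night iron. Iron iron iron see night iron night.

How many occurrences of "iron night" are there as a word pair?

Scanning the 49 overlapping bigram windows for "iron night":
  position 27–28: iron night
  position 40–41: iron night
  position 49–50: iron night

3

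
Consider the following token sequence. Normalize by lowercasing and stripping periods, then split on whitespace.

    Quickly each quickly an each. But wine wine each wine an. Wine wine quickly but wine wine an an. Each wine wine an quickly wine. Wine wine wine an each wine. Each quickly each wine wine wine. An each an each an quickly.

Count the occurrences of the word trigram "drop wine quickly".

Scanning the 41 overlapping trigram windows for "drop wine quickly":
  (none found)

0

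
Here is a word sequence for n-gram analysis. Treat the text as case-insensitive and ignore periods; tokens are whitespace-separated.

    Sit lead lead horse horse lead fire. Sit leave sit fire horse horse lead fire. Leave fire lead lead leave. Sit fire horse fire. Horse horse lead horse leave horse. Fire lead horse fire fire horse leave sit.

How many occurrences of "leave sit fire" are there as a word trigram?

2

Scanning the 36 overlapping trigram windows for "leave sit fire":
  position 9–11: leave sit fire
  position 20–22: leave sit fire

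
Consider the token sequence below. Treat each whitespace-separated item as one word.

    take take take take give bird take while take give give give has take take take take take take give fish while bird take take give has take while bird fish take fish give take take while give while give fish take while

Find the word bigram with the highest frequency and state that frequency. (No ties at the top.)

"take take", 10 times

Bigram frequencies (highest first):
  take take: 10
  take give: 4
  take while: 4
  bird take: 2
  give give: 2
  give has: 2
  … (13 more, each ≤ 2)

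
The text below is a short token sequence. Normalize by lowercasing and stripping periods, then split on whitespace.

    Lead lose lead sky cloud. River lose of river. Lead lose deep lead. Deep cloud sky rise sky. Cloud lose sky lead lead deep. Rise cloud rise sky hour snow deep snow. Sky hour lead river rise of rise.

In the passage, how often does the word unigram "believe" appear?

Scanning the 39 tokens for "believe":
  (none found)

0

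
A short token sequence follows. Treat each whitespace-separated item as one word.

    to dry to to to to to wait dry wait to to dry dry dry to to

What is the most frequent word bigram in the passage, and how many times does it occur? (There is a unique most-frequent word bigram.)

"to to", 6 times

Bigram frequencies (highest first):
  to to: 6
  to dry: 2
  dry to: 2
  dry dry: 2
  to wait: 1
  wait dry: 1
  … (2 more, each ≤ 1)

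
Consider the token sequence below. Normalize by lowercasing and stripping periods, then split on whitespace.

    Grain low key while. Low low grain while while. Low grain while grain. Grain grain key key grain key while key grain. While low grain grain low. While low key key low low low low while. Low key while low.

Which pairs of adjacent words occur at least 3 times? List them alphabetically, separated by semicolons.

grain grain; grain while; key while; low grain; low key; low low; while low

Bigram counts meeting the condition (at least 3 times):
  grain grain: 3
  grain while: 3
  key while: 3
  low grain: 3
  low key: 3
  low low: 4
  while low: 6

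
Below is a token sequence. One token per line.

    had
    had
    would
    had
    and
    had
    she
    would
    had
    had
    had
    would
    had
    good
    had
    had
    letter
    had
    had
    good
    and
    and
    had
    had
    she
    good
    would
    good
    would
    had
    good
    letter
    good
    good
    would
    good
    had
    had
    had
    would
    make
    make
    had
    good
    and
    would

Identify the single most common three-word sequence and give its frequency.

"had had would", 3 times

Trigram frequencies (highest first):
  had had would: 3
  had would had: 2
  had had had: 2
  would had good: 2
  good had had: 2
  had good and: 2
  … (30 more, each ≤ 2)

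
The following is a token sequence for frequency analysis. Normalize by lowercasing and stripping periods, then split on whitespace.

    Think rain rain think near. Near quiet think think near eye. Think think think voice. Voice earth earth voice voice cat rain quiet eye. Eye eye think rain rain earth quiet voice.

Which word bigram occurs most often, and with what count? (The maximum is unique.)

"think think", 3 times

Bigram frequencies (highest first):
  think think: 3
  think rain: 2
  rain rain: 2
  think near: 2
  eye think: 2
  voice voice: 2
  … (17 more, each ≤ 2)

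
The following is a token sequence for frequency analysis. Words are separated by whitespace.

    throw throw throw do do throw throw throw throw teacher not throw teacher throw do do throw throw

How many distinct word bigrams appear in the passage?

8

18 tokens → 17 bigram windows in total.
Repeated bigrams (each contributes count−1 duplicates):
  throw throw: 6
  do do: 2
  do throw: 2
  throw do: 2
  throw teacher: 2
9 duplicate windows → 17 − 9 = 8 distinct.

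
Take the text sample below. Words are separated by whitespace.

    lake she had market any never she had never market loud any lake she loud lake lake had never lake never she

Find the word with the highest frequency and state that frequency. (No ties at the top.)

Unigram frequencies (highest first):
  lake: 5
  she: 4
  never: 4
  had: 3
  market: 2
  any: 2
  … (1 more, each ≤ 2)

"lake", 5 times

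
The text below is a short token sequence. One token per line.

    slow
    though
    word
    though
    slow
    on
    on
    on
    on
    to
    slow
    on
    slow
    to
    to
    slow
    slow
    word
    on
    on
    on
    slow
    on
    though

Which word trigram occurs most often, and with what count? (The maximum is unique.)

"on on on", 3 times

Trigram frequencies (highest first):
  on on on: 3
  slow though word: 1
  though word though: 1
  word though slow: 1
  though slow on: 1
  slow on on: 1
  … (14 more, each ≤ 1)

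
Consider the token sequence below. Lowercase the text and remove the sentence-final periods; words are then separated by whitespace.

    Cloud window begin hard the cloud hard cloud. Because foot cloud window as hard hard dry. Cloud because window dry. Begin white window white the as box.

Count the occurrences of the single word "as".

2

Scanning the 27 tokens for "as":
  position 13: as
  position 26: as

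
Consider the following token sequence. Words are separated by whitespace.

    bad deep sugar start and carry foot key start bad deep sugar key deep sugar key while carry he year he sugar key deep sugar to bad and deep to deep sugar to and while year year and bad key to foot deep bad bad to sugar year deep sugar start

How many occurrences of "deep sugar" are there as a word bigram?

Scanning the 50 overlapping bigram windows for "deep sugar":
  position 2–3: deep sugar
  position 11–12: deep sugar
  position 14–15: deep sugar
  position 24–25: deep sugar
  position 31–32: deep sugar
  position 49–50: deep sugar

6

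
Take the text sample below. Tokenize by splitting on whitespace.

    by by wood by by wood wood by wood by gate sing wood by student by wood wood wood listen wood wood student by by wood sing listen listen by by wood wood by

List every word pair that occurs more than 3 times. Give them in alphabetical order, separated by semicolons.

by by; by wood; wood by; wood wood

Bigram counts meeting the condition (more than 3 times):
  by by: 4
  by wood: 6
  wood by: 5
  wood wood: 5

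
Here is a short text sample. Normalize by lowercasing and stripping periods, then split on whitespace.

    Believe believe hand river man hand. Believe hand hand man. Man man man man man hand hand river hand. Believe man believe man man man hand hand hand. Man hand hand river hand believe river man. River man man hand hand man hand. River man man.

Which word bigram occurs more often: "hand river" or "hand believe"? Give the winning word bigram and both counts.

"hand river" (4 vs 3)

"hand river": 4 occurrences
"hand believe": 3 occurrences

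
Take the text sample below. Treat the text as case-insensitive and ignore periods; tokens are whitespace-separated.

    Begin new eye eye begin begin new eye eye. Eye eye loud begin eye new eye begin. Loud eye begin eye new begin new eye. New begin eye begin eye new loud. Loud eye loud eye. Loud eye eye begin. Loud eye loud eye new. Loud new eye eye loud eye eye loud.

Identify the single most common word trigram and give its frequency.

Trigram frequencies (highest first):
  eye loud eye: 4
  begin new eye: 3
  new eye eye: 3
  eye eye loud: 3
  begin eye new: 3
  loud eye loud: 3
  … (24 more, each ≤ 2)

"eye loud eye", 4 times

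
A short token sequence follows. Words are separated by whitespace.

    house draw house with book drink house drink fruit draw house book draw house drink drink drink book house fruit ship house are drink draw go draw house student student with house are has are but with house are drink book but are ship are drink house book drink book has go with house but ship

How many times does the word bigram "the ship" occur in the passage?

Scanning the 55 overlapping bigram windows for "the ship":
  (none found)

0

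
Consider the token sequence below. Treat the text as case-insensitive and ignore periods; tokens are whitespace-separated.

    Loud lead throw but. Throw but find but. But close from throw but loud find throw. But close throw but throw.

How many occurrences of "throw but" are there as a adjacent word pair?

5

Scanning the 20 overlapping bigram windows for "throw but":
  position 3–4: throw but
  position 5–6: throw but
  position 12–13: throw but
  position 16–17: throw but
  position 19–20: throw but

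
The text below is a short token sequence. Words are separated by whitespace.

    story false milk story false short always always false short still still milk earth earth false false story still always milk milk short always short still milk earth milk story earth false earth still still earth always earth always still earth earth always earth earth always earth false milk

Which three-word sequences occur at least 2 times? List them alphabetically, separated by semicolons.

Trigram counts meeting the condition (at least 2 times):
  earth always earth: 3
  earth earth always: 2
  still milk earth: 2

earth always earth; earth earth always; still milk earth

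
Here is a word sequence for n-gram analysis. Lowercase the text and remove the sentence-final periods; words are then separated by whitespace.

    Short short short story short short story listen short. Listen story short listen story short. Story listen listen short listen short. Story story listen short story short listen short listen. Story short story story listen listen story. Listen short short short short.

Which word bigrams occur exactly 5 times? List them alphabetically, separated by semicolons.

Bigram counts meeting the condition (exactly 5 times):
  short listen: 5
  story listen: 5
  story short: 5

short listen; story listen; story short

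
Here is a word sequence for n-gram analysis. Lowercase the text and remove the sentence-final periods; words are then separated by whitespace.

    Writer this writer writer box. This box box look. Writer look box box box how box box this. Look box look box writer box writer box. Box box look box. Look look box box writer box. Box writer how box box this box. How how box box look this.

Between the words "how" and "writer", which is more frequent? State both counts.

"writer" (8 vs 4)

"how": 4 occurrences
"writer": 8 occurrences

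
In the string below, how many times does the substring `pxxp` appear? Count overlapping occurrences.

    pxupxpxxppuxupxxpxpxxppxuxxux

Sliding a length-4 window over the 29 characters (26 positions):
  position 6–9: pxxp
  position 14–17: pxxp
  position 19–22: pxxp

3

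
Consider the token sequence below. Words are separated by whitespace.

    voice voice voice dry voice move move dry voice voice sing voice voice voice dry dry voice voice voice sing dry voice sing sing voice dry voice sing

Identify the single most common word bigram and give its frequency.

Bigram frequencies (highest first):
  voice voice: 7
  dry voice: 5
  voice sing: 4
  voice dry: 3
  sing voice: 2
  voice move: 1
  … (5 more, each ≤ 1)

"voice voice", 7 times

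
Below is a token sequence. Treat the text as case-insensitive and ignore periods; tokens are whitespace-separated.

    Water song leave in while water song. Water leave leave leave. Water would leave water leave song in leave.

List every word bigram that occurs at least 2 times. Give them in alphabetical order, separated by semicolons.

leave leave; leave water; water leave; water song

Bigram counts meeting the condition (at least 2 times):
  leave leave: 2
  leave water: 2
  water leave: 2
  water song: 2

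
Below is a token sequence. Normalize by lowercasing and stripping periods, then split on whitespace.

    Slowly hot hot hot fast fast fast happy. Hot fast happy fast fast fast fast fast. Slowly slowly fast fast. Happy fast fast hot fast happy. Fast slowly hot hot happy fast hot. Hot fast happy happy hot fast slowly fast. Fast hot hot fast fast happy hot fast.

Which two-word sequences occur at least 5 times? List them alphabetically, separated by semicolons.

Bigram counts meeting the condition (at least 5 times):
  fast fast: 10
  fast happy: 6
  hot fast: 7
  hot hot: 5

fast fast; fast happy; hot fast; hot hot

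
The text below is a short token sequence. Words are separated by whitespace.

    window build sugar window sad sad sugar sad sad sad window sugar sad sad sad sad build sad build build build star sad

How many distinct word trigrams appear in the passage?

18

23 tokens → 21 trigram windows in total.
Repeated trigrams (each contributes count−1 duplicates):
  sad sad sad: 3
  sugar sad sad: 2
3 duplicate windows → 21 − 3 = 18 distinct.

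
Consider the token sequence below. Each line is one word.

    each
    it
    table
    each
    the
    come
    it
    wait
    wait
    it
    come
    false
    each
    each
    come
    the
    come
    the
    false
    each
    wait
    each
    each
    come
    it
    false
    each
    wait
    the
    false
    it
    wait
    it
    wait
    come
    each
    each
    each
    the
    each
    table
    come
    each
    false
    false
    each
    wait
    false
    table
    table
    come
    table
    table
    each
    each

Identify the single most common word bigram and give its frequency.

Bigram frequencies (highest first):
  each each: 5
  false each: 4
  it wait: 3
  each wait: 3
  table each: 2
  each the: 2
  … (26 more, each ≤ 2)

"each each", 5 times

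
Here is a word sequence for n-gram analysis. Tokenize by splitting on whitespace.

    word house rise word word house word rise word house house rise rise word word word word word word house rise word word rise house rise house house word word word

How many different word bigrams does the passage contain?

31 tokens → 30 bigram windows in total.
Repeated bigrams (each contributes count−1 duplicates):
  word word: 9
  house rise: 4
  rise word: 4
  word house: 4
  house house: 2
  house word: 2
  rise house: 2
  word rise: 2
21 duplicate windows → 30 − 21 = 9 distinct.

9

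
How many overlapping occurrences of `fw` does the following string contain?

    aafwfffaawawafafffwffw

Sliding a length-2 window over the 22 characters (21 positions):
  position 3–4: fw
  position 18–19: fw
  position 21–22: fw

3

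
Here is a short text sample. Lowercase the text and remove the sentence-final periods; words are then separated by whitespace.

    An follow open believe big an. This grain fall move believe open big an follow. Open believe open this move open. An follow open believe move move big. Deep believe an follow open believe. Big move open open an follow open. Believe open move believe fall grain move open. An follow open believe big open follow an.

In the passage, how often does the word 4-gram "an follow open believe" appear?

Scanning the 54 overlapping 4-gram windows for "an follow open believe":
  position 1–4: an follow open believe
  position 14–17: an follow open believe
  position 22–25: an follow open believe
  position 31–34: an follow open believe
  position 39–42: an follow open believe
  position 50–53: an follow open believe

6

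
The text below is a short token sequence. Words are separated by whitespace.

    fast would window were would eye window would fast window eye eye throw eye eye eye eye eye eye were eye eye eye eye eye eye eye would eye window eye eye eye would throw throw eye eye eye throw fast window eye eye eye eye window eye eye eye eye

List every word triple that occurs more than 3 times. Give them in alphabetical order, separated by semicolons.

eye eye eye; window eye eye

Trigram counts meeting the condition (more than 3 times):
  eye eye eye: 15
  window eye eye: 4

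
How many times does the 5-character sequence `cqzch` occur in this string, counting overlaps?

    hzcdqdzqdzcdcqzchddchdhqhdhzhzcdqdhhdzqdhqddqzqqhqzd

Sliding a length-5 window over the 52 characters (48 positions):
  position 13–17: cqzch

1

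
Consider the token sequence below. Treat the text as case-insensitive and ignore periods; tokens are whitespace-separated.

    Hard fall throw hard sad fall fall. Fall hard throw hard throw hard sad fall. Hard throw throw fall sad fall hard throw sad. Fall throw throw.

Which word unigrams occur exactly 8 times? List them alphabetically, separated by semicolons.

Unigram counts meeting the condition (exactly 8 times):
  fall: 8
  throw: 8

fall; throw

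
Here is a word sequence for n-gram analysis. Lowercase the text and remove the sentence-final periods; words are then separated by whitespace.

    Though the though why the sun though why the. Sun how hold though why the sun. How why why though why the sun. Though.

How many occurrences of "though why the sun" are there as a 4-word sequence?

4

Scanning the 21 overlapping 4-gram windows for "though why the sun":
  position 3–6: though why the sun
  position 7–10: though why the sun
  position 13–16: though why the sun
  position 20–23: though why the sun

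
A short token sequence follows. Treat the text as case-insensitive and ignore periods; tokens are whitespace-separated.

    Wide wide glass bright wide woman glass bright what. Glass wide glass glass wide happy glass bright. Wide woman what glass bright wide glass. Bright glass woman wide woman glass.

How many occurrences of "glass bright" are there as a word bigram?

Scanning the 29 overlapping bigram windows for "glass bright":
  position 3–4: glass bright
  position 7–8: glass bright
  position 16–17: glass bright
  position 21–22: glass bright
  position 24–25: glass bright

5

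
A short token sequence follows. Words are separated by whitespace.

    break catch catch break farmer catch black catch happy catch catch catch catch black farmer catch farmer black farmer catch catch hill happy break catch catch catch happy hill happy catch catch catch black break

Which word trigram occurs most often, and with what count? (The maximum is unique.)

"catch catch catch", 4 times

Trigram frequencies (highest first):
  catch catch catch: 4
  break catch catch: 2
  happy catch catch: 2
  catch catch black: 2
  black farmer catch: 2
  catch catch break: 1
  … (20 more, each ≤ 1)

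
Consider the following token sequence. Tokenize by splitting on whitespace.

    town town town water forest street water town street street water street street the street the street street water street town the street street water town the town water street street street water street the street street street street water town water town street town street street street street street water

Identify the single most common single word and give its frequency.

Unigram frequencies (highest first):
  street: 25
  town: 10
  water: 10
  the: 5
  forest: 1

"street", 25 times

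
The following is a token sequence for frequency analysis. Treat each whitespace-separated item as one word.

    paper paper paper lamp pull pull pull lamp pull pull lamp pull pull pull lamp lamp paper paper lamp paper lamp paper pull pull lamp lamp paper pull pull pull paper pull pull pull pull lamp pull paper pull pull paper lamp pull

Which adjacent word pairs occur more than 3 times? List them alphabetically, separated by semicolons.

lamp paper; lamp pull; paper lamp; paper pull; pull lamp; pull pull

Bigram counts meeting the condition (more than 3 times):
  lamp paper: 4
  lamp pull: 5
  paper lamp: 4
  paper pull: 4
  pull lamp: 5
  pull pull: 12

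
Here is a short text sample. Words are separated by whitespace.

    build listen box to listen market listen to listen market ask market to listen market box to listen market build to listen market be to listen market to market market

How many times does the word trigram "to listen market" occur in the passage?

6

Scanning the 28 overlapping trigram windows for "to listen market":
  position 4–6: to listen market
  position 8–10: to listen market
  position 13–15: to listen market
  position 17–19: to listen market
  position 21–23: to listen market
  position 25–27: to listen market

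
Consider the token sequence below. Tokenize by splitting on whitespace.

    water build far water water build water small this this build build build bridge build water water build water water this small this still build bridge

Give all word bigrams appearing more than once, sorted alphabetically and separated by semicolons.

Bigram counts meeting the condition (more than once):
  build bridge: 2
  build build: 2
  build water: 3
  small this: 2
  water build: 3
  water water: 3

build bridge; build build; build water; small this; water build; water water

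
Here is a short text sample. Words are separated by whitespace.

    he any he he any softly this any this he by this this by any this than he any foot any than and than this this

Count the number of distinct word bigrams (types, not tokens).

26 tokens → 25 bigram windows in total.
Repeated bigrams (each contributes count−1 duplicates):
  he any: 3
  any this: 2
  this this: 2
4 duplicate windows → 25 − 4 = 21 distinct.

21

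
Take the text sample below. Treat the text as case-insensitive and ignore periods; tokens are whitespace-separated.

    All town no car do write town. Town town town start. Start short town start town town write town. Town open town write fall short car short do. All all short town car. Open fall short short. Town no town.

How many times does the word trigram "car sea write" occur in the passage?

Scanning the 38 overlapping trigram windows for "car sea write":
  (none found)

0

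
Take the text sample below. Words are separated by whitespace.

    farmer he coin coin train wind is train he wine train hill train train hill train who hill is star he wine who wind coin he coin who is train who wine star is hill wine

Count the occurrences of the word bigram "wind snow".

0

Scanning the 35 overlapping bigram windows for "wind snow":
  (none found)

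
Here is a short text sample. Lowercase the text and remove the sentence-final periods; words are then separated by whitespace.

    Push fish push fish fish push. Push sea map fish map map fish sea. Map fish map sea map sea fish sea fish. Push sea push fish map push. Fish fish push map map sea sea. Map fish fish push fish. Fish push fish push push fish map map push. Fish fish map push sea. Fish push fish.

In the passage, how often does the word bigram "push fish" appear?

9

Scanning the 57 overlapping bigram windows for "push fish":
  position 1–2: push fish
  position 3–4: push fish
  position 26–27: push fish
  position 29–30: push fish
  position 40–41: push fish
  position 43–44: push fish
  position 46–47: push fish
  position 50–51: push fish
  position 57–58: push fish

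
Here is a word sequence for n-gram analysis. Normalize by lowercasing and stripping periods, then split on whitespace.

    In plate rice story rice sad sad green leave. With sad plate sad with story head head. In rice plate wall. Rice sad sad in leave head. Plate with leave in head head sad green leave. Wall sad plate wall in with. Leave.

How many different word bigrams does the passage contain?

43 tokens → 42 bigram windows in total.
Repeated bigrams (each contributes count−1 duplicates):
  green leave: 2
  head head: 2
  plate wall: 2
  rice sad: 2
  sad green: 2
  sad plate: 2
  sad sad: 2
  with leave: 2
8 duplicate windows → 42 − 8 = 34 distinct.

34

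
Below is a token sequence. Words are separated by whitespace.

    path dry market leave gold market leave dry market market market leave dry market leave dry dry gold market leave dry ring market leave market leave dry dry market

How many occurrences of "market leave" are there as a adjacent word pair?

7

Scanning the 28 overlapping bigram windows for "market leave":
  position 3–4: market leave
  position 6–7: market leave
  position 11–12: market leave
  position 14–15: market leave
  position 19–20: market leave
  position 23–24: market leave
  position 25–26: market leave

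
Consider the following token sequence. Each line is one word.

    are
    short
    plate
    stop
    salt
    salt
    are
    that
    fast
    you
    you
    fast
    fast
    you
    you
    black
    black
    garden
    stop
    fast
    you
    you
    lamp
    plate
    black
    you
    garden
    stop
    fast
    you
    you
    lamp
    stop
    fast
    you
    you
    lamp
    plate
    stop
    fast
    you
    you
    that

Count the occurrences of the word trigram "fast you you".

Scanning the 41 overlapping trigram windows for "fast you you":
  position 9–11: fast you you
  position 13–15: fast you you
  position 20–22: fast you you
  position 29–31: fast you you
  position 34–36: fast you you
  position 40–42: fast you you

6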